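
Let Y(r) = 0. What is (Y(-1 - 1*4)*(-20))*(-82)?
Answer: 0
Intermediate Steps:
(Y(-1 - 1*4)*(-20))*(-82) = (0*(-20))*(-82) = 0*(-82) = 0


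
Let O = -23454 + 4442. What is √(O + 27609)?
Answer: √8597 ≈ 92.720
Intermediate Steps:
O = -19012
√(O + 27609) = √(-19012 + 27609) = √8597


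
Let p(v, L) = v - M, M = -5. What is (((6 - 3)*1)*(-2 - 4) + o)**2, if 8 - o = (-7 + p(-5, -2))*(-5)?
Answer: 2025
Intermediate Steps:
p(v, L) = 5 + v (p(v, L) = v - 1*(-5) = v + 5 = 5 + v)
o = -27 (o = 8 - (-7 + (5 - 5))*(-5) = 8 - (-7 + 0)*(-5) = 8 - (-7)*(-5) = 8 - 1*35 = 8 - 35 = -27)
(((6 - 3)*1)*(-2 - 4) + o)**2 = (((6 - 3)*1)*(-2 - 4) - 27)**2 = ((3*1)*(-6) - 27)**2 = (3*(-6) - 27)**2 = (-18 - 27)**2 = (-45)**2 = 2025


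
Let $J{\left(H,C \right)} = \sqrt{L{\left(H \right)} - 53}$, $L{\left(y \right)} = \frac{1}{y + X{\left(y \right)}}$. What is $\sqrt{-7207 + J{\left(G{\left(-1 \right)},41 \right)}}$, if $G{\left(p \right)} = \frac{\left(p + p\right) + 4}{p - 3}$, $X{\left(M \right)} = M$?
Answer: $\sqrt{-7207 + 3 i \sqrt{6}} \approx 0.0433 + 84.894 i$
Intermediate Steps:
$G{\left(p \right)} = \frac{4 + 2 p}{-3 + p}$ ($G{\left(p \right)} = \frac{2 p + 4}{-3 + p} = \frac{4 + 2 p}{-3 + p}$)
$L{\left(y \right)} = \frac{1}{2 y}$ ($L{\left(y \right)} = \frac{1}{y + y} = \frac{1}{2 y}$)
$J{\left(H,C \right)} = \sqrt{-53 + \frac{1}{2 H}}$ ($J{\left(H,C \right)} = \sqrt{\frac{1}{2 H} - 53} = \sqrt{-53 + \frac{1}{2 H}}$)
$\sqrt{-7207 + J{\left(G{\left(-1 \right)},41 \right)}} = \sqrt{-7207 + \frac{\sqrt{-212 + \frac{2}{2 \frac{1}{-3 - 1} \left(2 - 1\right)}}}{2}} = \sqrt{-7207 + \frac{\sqrt{-212 + \frac{2}{2 \frac{1}{-4} \cdot 1}}}{2}} = \sqrt{-7207 + \frac{\sqrt{-212 + \frac{2}{2 \left(- \frac{1}{4}\right) 1}}}{2}} = \sqrt{-7207 + \frac{\sqrt{-212 + \frac{2}{- \frac{1}{2}}}}{2}} = \sqrt{-7207 + \frac{\sqrt{-212 + 2 \left(-2\right)}}{2}} = \sqrt{-7207 + \frac{\sqrt{-212 - 4}}{2}} = \sqrt{-7207 + \frac{\sqrt{-216}}{2}} = \sqrt{-7207 + \frac{6 i \sqrt{6}}{2}} = \sqrt{-7207 + 3 i \sqrt{6}}$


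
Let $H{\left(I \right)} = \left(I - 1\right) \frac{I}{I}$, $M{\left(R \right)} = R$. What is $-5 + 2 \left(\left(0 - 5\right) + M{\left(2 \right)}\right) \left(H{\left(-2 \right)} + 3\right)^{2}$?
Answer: $-5$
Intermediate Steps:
$H{\left(I \right)} = -1 + I$ ($H{\left(I \right)} = \left(-1 + I\right) 1 = -1 + I$)
$-5 + 2 \left(\left(0 - 5\right) + M{\left(2 \right)}\right) \left(H{\left(-2 \right)} + 3\right)^{2} = -5 + 2 \left(\left(0 - 5\right) + 2\right) \left(\left(-1 - 2\right) + 3\right)^{2} = -5 + 2 \left(\left(0 - 5\right) + 2\right) \left(-3 + 3\right)^{2} = -5 + 2 \left(-5 + 2\right) 0^{2} = -5 + 2 \left(-3\right) 0 = -5 - 0 = -5 + 0 = -5$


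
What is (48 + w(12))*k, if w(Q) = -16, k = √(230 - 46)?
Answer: 64*√46 ≈ 434.07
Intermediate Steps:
k = 2*√46 (k = √184 = 2*√46 ≈ 13.565)
(48 + w(12))*k = (48 - 16)*(2*√46) = 32*(2*√46) = 64*√46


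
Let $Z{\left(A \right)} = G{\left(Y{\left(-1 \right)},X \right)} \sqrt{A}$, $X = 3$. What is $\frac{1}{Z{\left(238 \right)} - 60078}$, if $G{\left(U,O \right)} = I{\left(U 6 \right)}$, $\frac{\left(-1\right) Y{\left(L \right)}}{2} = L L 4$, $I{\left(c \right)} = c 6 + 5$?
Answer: $- \frac{1767}{105597203} + \frac{283 \sqrt{238}}{3590304902} \approx -1.5517 \cdot 10^{-5}$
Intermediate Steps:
$I{\left(c \right)} = 5 + 6 c$ ($I{\left(c \right)} = 6 c + 5 = 5 + 6 c$)
$Y{\left(L \right)} = - 8 L^{2}$ ($Y{\left(L \right)} = - 2 L L 4 = - 2 L^{2} \cdot 4 = - 2 \cdot 4 L^{2} = - 8 L^{2}$)
$G{\left(U,O \right)} = 5 + 36 U$ ($G{\left(U,O \right)} = 5 + 6 U 6 = 5 + 6 \cdot 6 U = 5 + 36 U$)
$Z{\left(A \right)} = - 283 \sqrt{A}$ ($Z{\left(A \right)} = \left(5 + 36 \left(- 8 \left(-1\right)^{2}\right)\right) \sqrt{A} = \left(5 + 36 \left(\left(-8\right) 1\right)\right) \sqrt{A} = \left(5 + 36 \left(-8\right)\right) \sqrt{A} = \left(5 - 288\right) \sqrt{A} = - 283 \sqrt{A}$)
$\frac{1}{Z{\left(238 \right)} - 60078} = \frac{1}{- 283 \sqrt{238} - 60078} = \frac{1}{-60078 - 283 \sqrt{238}}$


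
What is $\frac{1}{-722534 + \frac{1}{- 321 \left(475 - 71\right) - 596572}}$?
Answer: $- \frac{726256}{524744652705} \approx -1.384 \cdot 10^{-6}$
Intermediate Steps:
$\frac{1}{-722534 + \frac{1}{- 321 \left(475 - 71\right) - 596572}} = \frac{1}{-722534 + \frac{1}{\left(-321\right) 404 - 596572}} = \frac{1}{-722534 + \frac{1}{-129684 - 596572}} = \frac{1}{-722534 + \frac{1}{-726256}} = \frac{1}{-722534 - \frac{1}{726256}} = \frac{1}{- \frac{524744652705}{726256}} = - \frac{726256}{524744652705}$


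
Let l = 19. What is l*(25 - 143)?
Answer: -2242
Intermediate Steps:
l*(25 - 143) = 19*(25 - 143) = 19*(-118) = -2242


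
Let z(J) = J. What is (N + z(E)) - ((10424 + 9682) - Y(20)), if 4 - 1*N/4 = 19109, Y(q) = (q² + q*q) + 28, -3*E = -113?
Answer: -286981/3 ≈ -95660.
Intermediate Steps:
E = 113/3 (E = -⅓*(-113) = 113/3 ≈ 37.667)
Y(q) = 28 + 2*q² (Y(q) = (q² + q²) + 28 = 2*q² + 28 = 28 + 2*q²)
N = -76420 (N = 16 - 4*19109 = 16 - 76436 = -76420)
(N + z(E)) - ((10424 + 9682) - Y(20)) = (-76420 + 113/3) - ((10424 + 9682) - (28 + 2*20²)) = -229147/3 - (20106 - (28 + 2*400)) = -229147/3 - (20106 - (28 + 800)) = -229147/3 - (20106 - 1*828) = -229147/3 - (20106 - 828) = -229147/3 - 1*19278 = -229147/3 - 19278 = -286981/3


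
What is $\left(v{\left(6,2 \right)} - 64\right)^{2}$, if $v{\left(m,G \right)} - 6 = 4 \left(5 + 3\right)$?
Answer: $676$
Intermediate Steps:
$v{\left(m,G \right)} = 38$ ($v{\left(m,G \right)} = 6 + 4 \left(5 + 3\right) = 6 + 4 \cdot 8 = 6 + 32 = 38$)
$\left(v{\left(6,2 \right)} - 64\right)^{2} = \left(38 - 64\right)^{2} = \left(-26\right)^{2} = 676$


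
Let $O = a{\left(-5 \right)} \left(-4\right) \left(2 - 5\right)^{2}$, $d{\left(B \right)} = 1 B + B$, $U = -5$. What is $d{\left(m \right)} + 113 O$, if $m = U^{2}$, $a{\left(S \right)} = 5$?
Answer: $-20290$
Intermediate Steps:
$m = 25$ ($m = \left(-5\right)^{2} = 25$)
$d{\left(B \right)} = 2 B$ ($d{\left(B \right)} = B + B = 2 B$)
$O = -180$ ($O = 5 \left(-4\right) \left(2 - 5\right)^{2} = - 20 \left(-3\right)^{2} = \left(-20\right) 9 = -180$)
$d{\left(m \right)} + 113 O = 2 \cdot 25 + 113 \left(-180\right) = 50 - 20340 = -20290$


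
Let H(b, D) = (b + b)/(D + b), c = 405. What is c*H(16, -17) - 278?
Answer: -13238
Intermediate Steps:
H(b, D) = 2*b/(D + b) (H(b, D) = (2*b)/(D + b) = 2*b/(D + b))
c*H(16, -17) - 278 = 405*(2*16/(-17 + 16)) - 278 = 405*(2*16/(-1)) - 278 = 405*(2*16*(-1)) - 278 = 405*(-32) - 278 = -12960 - 278 = -13238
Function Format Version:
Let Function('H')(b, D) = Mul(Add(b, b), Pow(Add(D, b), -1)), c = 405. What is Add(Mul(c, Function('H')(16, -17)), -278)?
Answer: -13238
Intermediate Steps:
Function('H')(b, D) = Mul(2, b, Pow(Add(D, b), -1)) (Function('H')(b, D) = Mul(Mul(2, b), Pow(Add(D, b), -1)) = Mul(2, b, Pow(Add(D, b), -1)))
Add(Mul(c, Function('H')(16, -17)), -278) = Add(Mul(405, Mul(2, 16, Pow(Add(-17, 16), -1))), -278) = Add(Mul(405, Mul(2, 16, Pow(-1, -1))), -278) = Add(Mul(405, Mul(2, 16, -1)), -278) = Add(Mul(405, -32), -278) = Add(-12960, -278) = -13238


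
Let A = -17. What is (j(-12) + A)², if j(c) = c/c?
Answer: 256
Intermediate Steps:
j(c) = 1
(j(-12) + A)² = (1 - 17)² = (-16)² = 256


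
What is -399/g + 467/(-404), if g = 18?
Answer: -28267/1212 ≈ -23.323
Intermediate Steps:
-399/g + 467/(-404) = -399/18 + 467/(-404) = -399*1/18 + 467*(-1/404) = -133/6 - 467/404 = -28267/1212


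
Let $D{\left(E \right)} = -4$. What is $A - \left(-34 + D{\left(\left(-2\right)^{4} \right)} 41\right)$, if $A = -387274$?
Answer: $-387076$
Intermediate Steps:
$A - \left(-34 + D{\left(\left(-2\right)^{4} \right)} 41\right) = -387274 - \left(-34 - 164\right) = -387274 - -198 = -387274 + 198 = -387076$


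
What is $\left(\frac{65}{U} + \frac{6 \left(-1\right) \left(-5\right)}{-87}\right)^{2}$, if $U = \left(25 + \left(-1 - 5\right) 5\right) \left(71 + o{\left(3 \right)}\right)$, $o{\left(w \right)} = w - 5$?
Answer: $\frac{1138489}{4004001} \approx 0.28434$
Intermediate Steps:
$o{\left(w \right)} = -5 + w$
$U = -345$ ($U = \left(25 + \left(-1 - 5\right) 5\right) \left(71 + \left(-5 + 3\right)\right) = \left(25 - 30\right) \left(71 - 2\right) = \left(25 - 30\right) 69 = \left(-5\right) 69 = -345$)
$\left(\frac{65}{U} + \frac{6 \left(-1\right) \left(-5\right)}{-87}\right)^{2} = \left(\frac{65}{-345} + \frac{6 \left(-1\right) \left(-5\right)}{-87}\right)^{2} = \left(65 \left(- \frac{1}{345}\right) + \left(-6\right) \left(-5\right) \left(- \frac{1}{87}\right)\right)^{2} = \left(- \frac{13}{69} + 30 \left(- \frac{1}{87}\right)\right)^{2} = \left(- \frac{13}{69} - \frac{10}{29}\right)^{2} = \left(- \frac{1067}{2001}\right)^{2} = \frac{1138489}{4004001}$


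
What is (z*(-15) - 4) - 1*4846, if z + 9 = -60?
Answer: -3815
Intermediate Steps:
z = -69 (z = -9 - 60 = -69)
(z*(-15) - 4) - 1*4846 = (-69*(-15) - 4) - 1*4846 = (1035 - 4) - 4846 = 1031 - 4846 = -3815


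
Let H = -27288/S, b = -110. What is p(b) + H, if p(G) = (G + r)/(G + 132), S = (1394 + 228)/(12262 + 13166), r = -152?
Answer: -3816442193/8921 ≈ -4.2780e+5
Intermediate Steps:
S = 811/12714 (S = 1622/25428 = 1622*(1/25428) = 811/12714 ≈ 0.063788)
p(G) = (-152 + G)/(132 + G) (p(G) = (G - 152)/(G + 132) = (-152 + G)/(132 + G))
H = -346939632/811 (H = -27288/811/12714 = -27288*12714/811 = -346939632/811 ≈ -4.2779e+5)
p(b) + H = (-152 - 110)/(132 - 110) - 346939632/811 = -262/22 - 346939632/811 = (1/22)*(-262) - 346939632/811 = -131/11 - 346939632/811 = -3816442193/8921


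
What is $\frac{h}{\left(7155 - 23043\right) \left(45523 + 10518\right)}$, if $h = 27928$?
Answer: $- \frac{3491}{111297426} \approx -3.1366 \cdot 10^{-5}$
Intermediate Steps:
$\frac{h}{\left(7155 - 23043\right) \left(45523 + 10518\right)} = \frac{27928}{\left(7155 - 23043\right) \left(45523 + 10518\right)} = \frac{27928}{\left(-15888\right) 56041} = \frac{27928}{-890379408} = 27928 \left(- \frac{1}{890379408}\right) = - \frac{3491}{111297426}$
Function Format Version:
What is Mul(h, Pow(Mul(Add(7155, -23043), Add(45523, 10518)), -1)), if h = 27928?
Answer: Rational(-3491, 111297426) ≈ -3.1366e-5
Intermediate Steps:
Mul(h, Pow(Mul(Add(7155, -23043), Add(45523, 10518)), -1)) = Mul(27928, Pow(Mul(Add(7155, -23043), Add(45523, 10518)), -1)) = Mul(27928, Pow(Mul(-15888, 56041), -1)) = Mul(27928, Pow(-890379408, -1)) = Mul(27928, Rational(-1, 890379408)) = Rational(-3491, 111297426)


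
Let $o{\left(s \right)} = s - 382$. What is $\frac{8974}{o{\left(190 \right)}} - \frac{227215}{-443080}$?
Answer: $- \frac{49157183}{1063392} \approx -46.227$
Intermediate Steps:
$o{\left(s \right)} = -382 + s$
$\frac{8974}{o{\left(190 \right)}} - \frac{227215}{-443080} = \frac{8974}{-382 + 190} - \frac{227215}{-443080} = \frac{8974}{-192} - - \frac{45443}{88616} = 8974 \left(- \frac{1}{192}\right) + \frac{45443}{88616} = - \frac{4487}{96} + \frac{45443}{88616} = - \frac{49157183}{1063392}$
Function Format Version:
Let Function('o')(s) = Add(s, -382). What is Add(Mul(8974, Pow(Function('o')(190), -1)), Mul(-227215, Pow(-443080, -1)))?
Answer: Rational(-49157183, 1063392) ≈ -46.227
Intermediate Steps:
Function('o')(s) = Add(-382, s)
Add(Mul(8974, Pow(Function('o')(190), -1)), Mul(-227215, Pow(-443080, -1))) = Add(Mul(8974, Pow(Add(-382, 190), -1)), Mul(-227215, Pow(-443080, -1))) = Add(Mul(8974, Pow(-192, -1)), Mul(-227215, Rational(-1, 443080))) = Add(Mul(8974, Rational(-1, 192)), Rational(45443, 88616)) = Add(Rational(-4487, 96), Rational(45443, 88616)) = Rational(-49157183, 1063392)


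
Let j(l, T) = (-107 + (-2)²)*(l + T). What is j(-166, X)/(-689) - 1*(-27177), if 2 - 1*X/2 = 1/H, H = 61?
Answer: 1141204081/42029 ≈ 27153.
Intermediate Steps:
X = 242/61 (X = 4 - 2/61 = 242/61 ≈ 3.9672)
j(l, T) = -103*T - 103*l (j(l, T) = (-107 + 4)*(T + l) = -103*(T + l) = -103*T - 103*l)
j(-166, X)/(-689) - 1*(-27177) = (-103*242/61 - 103*(-166))/(-689) - 1*(-27177) = (-24926/61 + 17098)*(-1/689) + 27177 = (1018052/61)*(-1/689) + 27177 = -1018052/42029 + 27177 = 1141204081/42029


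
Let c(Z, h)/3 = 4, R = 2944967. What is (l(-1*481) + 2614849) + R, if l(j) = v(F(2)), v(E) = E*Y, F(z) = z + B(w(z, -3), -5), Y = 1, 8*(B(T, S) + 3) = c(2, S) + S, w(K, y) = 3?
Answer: 44478527/8 ≈ 5.5598e+6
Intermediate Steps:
c(Z, h) = 12 (c(Z, h) = 3*4 = 12)
B(T, S) = -3/2 + S/8 (B(T, S) = -3 + (12 + S)/8 = -3 + (3/2 + S/8) = -3/2 + S/8)
F(z) = -17/8 + z (F(z) = z + (-3/2 + (1/8)*(-5)) = z + (-3/2 - 5/8) = z - 17/8 = -17/8 + z)
v(E) = E (v(E) = E*1 = E)
l(j) = -1/8 (l(j) = -17/8 + 2 = -1/8)
(l(-1*481) + 2614849) + R = (-1/8 + 2614849) + 2944967 = 20918791/8 + 2944967 = 44478527/8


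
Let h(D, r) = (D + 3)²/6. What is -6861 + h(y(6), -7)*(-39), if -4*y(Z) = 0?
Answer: -13839/2 ≈ -6919.5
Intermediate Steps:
y(Z) = 0 (y(Z) = -¼*0 = 0)
h(D, r) = (3 + D)²/6 (h(D, r) = (3 + D)²*(⅙) = (3 + D)²/6)
-6861 + h(y(6), -7)*(-39) = -6861 + ((3 + 0)²/6)*(-39) = -6861 + ((⅙)*3²)*(-39) = -6861 + ((⅙)*9)*(-39) = -6861 + (3/2)*(-39) = -6861 - 117/2 = -13839/2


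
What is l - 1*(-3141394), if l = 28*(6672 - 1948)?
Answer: 3273666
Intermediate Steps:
l = 132272 (l = 28*4724 = 132272)
l - 1*(-3141394) = 132272 - 1*(-3141394) = 132272 + 3141394 = 3273666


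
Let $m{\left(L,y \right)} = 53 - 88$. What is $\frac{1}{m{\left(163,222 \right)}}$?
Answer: $- \frac{1}{35} \approx -0.028571$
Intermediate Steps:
$m{\left(L,y \right)} = -35$ ($m{\left(L,y \right)} = 53 - 88 = -35$)
$\frac{1}{m{\left(163,222 \right)}} = \frac{1}{-35} = - \frac{1}{35}$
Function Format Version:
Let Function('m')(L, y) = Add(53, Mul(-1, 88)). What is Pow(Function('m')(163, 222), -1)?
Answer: Rational(-1, 35) ≈ -0.028571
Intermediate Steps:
Function('m')(L, y) = -35 (Function('m')(L, y) = Add(53, -88) = -35)
Pow(Function('m')(163, 222), -1) = Pow(-35, -1) = Rational(-1, 35)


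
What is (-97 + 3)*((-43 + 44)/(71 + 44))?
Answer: -94/115 ≈ -0.81739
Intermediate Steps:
(-97 + 3)*((-43 + 44)/(71 + 44)) = -94/115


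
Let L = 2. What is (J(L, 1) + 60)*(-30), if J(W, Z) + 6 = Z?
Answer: -1650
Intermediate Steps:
J(W, Z) = -6 + Z
(J(L, 1) + 60)*(-30) = ((-6 + 1) + 60)*(-30) = (-5 + 60)*(-30) = 55*(-30) = -1650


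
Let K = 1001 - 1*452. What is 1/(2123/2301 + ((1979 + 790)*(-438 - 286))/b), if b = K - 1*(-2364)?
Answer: -2234271/1535586419 ≈ -0.0014550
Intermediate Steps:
K = 549 (K = 1001 - 452 = 549)
b = 2913 (b = 549 - 1*(-2364) = 549 + 2364 = 2913)
1/(2123/2301 + ((1979 + 790)*(-438 - 286))/b) = 1/(2123/2301 + ((1979 + 790)*(-438 - 286))/2913) = 1/(2123*(1/2301) + (2769*(-724))*(1/2913)) = 1/(2123/2301 - 2004756*1/2913) = 1/(2123/2301 - 668252/971) = 1/(-1535586419/2234271) = -2234271/1535586419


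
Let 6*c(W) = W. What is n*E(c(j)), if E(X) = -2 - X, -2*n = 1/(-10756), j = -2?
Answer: -5/64536 ≈ -7.7476e-5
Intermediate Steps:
c(W) = W/6
n = 1/21512 (n = -½/(-10756) = -½*(-1/10756) = 1/21512 ≈ 4.6486e-5)
n*E(c(j)) = (-2 - (-2)/6)/21512 = (-2 - 1*(-⅓))/21512 = (-2 + ⅓)/21512 = (1/21512)*(-5/3) = -5/64536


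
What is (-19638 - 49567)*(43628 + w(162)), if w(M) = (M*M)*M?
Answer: -297246270980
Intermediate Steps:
w(M) = M³ (w(M) = M²*M = M³)
(-19638 - 49567)*(43628 + w(162)) = (-19638 - 49567)*(43628 + 162³) = -69205*(43628 + 4251528) = -69205*4295156 = -297246270980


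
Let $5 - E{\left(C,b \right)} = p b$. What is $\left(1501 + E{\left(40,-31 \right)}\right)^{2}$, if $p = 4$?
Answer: $2656900$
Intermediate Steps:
$E{\left(C,b \right)} = 5 - 4 b$
$\left(1501 + E{\left(40,-31 \right)}\right)^{2} = \left(1501 + \left(5 - -124\right)\right)^{2} = \left(1501 + \left(5 + 124\right)\right)^{2} = \left(1501 + 129\right)^{2} = 1630^{2} = 2656900$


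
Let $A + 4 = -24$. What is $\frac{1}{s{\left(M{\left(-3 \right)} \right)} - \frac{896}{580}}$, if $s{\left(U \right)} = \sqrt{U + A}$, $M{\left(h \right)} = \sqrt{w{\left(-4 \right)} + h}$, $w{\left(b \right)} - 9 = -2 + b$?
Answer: $- \frac{1160}{22817} - \frac{21025 i \sqrt{7}}{319438} \approx -0.050839 - 0.17414 i$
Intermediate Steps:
$w{\left(b \right)} = 7 + b$ ($w{\left(b \right)} = 9 + \left(-2 + b\right) = 7 + b$)
$A = -28$ ($A = -4 - 24 = -28$)
$M{\left(h \right)} = \sqrt{3 + h}$ ($M{\left(h \right)} = \sqrt{\left(7 - 4\right) + h} = \sqrt{3 + h}$)
$s{\left(U \right)} = \sqrt{-28 + U}$ ($s{\left(U \right)} = \sqrt{U - 28} = \sqrt{-28 + U}$)
$\frac{1}{s{\left(M{\left(-3 \right)} \right)} - \frac{896}{580}} = \frac{1}{\sqrt{-28 + \sqrt{3 - 3}} - \frac{896}{580}} = \frac{1}{\sqrt{-28 + \sqrt{0}} - \frac{224}{145}} = \frac{1}{\sqrt{-28 + 0} - \frac{224}{145}} = \frac{1}{\sqrt{-28} - \frac{224}{145}} = \frac{1}{2 i \sqrt{7} - \frac{224}{145}} = \frac{1}{- \frac{224}{145} + 2 i \sqrt{7}}$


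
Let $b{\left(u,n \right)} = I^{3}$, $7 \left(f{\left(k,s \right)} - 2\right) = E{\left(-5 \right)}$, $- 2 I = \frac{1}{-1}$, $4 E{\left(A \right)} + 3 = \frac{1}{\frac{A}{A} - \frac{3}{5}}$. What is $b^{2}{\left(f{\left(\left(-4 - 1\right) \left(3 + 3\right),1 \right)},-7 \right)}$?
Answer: $\frac{1}{64} \approx 0.015625$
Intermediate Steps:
$E{\left(A \right)} = - \frac{1}{8}$ ($E{\left(A \right)} = - \frac{3}{4} + \frac{1}{4 \left(\frac{A}{A} - \frac{3}{5}\right)} = - \frac{3}{4} + \frac{1}{4 \left(1 - \frac{3}{5}\right)} = - \frac{3}{4} + \frac{1}{4 \cdot \frac{2}{5}} = - \frac{3}{4} + \frac{1}{4} \cdot \frac{5}{2} = - \frac{3}{4} + \frac{5}{8} = - \frac{1}{8}$)
$I = \frac{1}{2}$ ($I = - \frac{1}{2 \left(-1\right)} = \left(- \frac{1}{2}\right) \left(-1\right) = \frac{1}{2} \approx 0.5$)
$f{\left(k,s \right)} = \frac{111}{56}$ ($f{\left(k,s \right)} = 2 + \frac{1}{7} \left(- \frac{1}{8}\right) = 2 - \frac{1}{56} = \frac{111}{56}$)
$b{\left(u,n \right)} = \frac{1}{8}$ ($b{\left(u,n \right)} = \left(\frac{1}{2}\right)^{3} = \frac{1}{8}$)
$b^{2}{\left(f{\left(\left(-4 - 1\right) \left(3 + 3\right),1 \right)},-7 \right)} = \left(\frac{1}{8}\right)^{2} = \frac{1}{64}$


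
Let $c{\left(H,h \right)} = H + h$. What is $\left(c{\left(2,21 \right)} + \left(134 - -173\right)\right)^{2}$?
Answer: $108900$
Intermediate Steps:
$\left(c{\left(2,21 \right)} + \left(134 - -173\right)\right)^{2} = \left(\left(2 + 21\right) + \left(134 - -173\right)\right)^{2} = \left(23 + \left(134 + 173\right)\right)^{2} = \left(23 + 307\right)^{2} = 330^{2} = 108900$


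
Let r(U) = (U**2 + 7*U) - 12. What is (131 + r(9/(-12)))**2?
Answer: 3345241/256 ≈ 13067.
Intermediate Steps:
r(U) = -12 + U**2 + 7*U
(131 + r(9/(-12)))**2 = (131 + (-12 + (9/(-12))**2 + 7*(9/(-12))))**2 = (131 + (-12 + (9*(-1/12))**2 + 7*(9*(-1/12))))**2 = (131 + (-12 + (-3/4)**2 + 7*(-3/4)))**2 = (131 + (-12 + 9/16 - 21/4))**2 = (131 - 267/16)**2 = (1829/16)**2 = 3345241/256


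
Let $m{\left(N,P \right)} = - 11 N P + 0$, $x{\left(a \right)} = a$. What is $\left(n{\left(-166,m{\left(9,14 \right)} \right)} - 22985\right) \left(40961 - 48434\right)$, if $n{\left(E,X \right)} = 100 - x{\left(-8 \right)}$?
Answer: $170959821$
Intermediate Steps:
$m{\left(N,P \right)} = - 11 N P$ ($m{\left(N,P \right)} = - 11 N P + 0 = - 11 N P$)
$n{\left(E,X \right)} = 108$ ($n{\left(E,X \right)} = 100 - -8 = 100 + 8 = 108$)
$\left(n{\left(-166,m{\left(9,14 \right)} \right)} - 22985\right) \left(40961 - 48434\right) = \left(108 - 22985\right) \left(40961 - 48434\right) = \left(-22877\right) \left(-7473\right) = 170959821$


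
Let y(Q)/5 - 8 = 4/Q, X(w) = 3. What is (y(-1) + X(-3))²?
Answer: 529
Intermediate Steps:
y(Q) = 40 + 20/Q (y(Q) = 40 + 5*(4/Q) = 40 + 20/Q)
(y(-1) + X(-3))² = ((40 + 20/(-1)) + 3)² = ((40 + 20*(-1)) + 3)² = ((40 - 20) + 3)² = (20 + 3)² = 23² = 529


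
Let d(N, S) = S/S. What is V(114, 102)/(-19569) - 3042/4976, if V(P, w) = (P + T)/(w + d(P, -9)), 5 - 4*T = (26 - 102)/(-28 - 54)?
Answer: -125707000913/205608038856 ≈ -0.61139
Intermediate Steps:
d(N, S) = 1
T = 167/164 (T = 5/4 - (26 - 102)/(4*(-28 - 54)) = 5/4 - (-19)/(-82) = 5/4 - (-19)*(-1)/82 = 5/4 - ¼*38/41 = 5/4 - 19/82 = 167/164 ≈ 1.0183)
V(P, w) = (167/164 + P)/(1 + w) (V(P, w) = (P + 167/164)/(w + 1) = (167/164 + P)/(1 + w))
V(114, 102)/(-19569) - 3042/4976 = ((167/164 + 114)/(1 + 102))/(-19569) - 3042/4976 = ((18863/164)/103)*(-1/19569) - 3042*1/4976 = ((1/103)*(18863/164))*(-1/19569) - 1521/2488 = (18863/16892)*(-1/19569) - 1521/2488 = -18863/330559548 - 1521/2488 = -125707000913/205608038856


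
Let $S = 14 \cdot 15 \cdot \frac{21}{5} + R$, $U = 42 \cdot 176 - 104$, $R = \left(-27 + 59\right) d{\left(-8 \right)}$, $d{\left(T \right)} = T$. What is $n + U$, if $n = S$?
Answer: $7914$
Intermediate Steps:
$R = -256$ ($R = \left(-27 + 59\right) \left(-8\right) = 32 \left(-8\right) = -256$)
$U = 7288$ ($U = 7392 - 104 = 7288$)
$S = 626$ ($S = 14 \cdot 15 \cdot \frac{21}{5} - 256 = 210 \cdot 21 \cdot \frac{1}{5} - 256 = 210 \cdot \frac{21}{5} - 256 = 882 - 256 = 626$)
$n = 626$
$n + U = 626 + 7288 = 7914$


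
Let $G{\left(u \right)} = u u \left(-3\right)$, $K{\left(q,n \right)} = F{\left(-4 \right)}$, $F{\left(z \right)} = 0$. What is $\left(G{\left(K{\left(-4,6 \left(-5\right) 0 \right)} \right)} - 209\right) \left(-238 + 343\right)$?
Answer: $-21945$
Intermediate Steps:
$K{\left(q,n \right)} = 0$
$G{\left(u \right)} = - 3 u^{2}$ ($G{\left(u \right)} = u \left(- 3 u\right) = - 3 u^{2}$)
$\left(G{\left(K{\left(-4,6 \left(-5\right) 0 \right)} \right)} - 209\right) \left(-238 + 343\right) = \left(- 3 \cdot 0^{2} - 209\right) \left(-238 + 343\right) = \left(\left(-3\right) 0 - 209\right) 105 = \left(0 - 209\right) 105 = \left(-209\right) 105 = -21945$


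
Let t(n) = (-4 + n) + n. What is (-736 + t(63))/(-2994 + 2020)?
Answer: 307/487 ≈ 0.63039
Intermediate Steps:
t(n) = -4 + 2*n
(-736 + t(63))/(-2994 + 2020) = (-736 + (-4 + 2*63))/(-2994 + 2020) = (-736 + (-4 + 126))/(-974) = (-736 + 122)*(-1/974) = -614*(-1/974) = 307/487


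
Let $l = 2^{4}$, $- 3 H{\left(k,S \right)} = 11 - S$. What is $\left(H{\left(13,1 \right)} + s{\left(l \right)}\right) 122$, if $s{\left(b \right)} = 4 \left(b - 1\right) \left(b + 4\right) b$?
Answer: $\frac{7025980}{3} \approx 2.342 \cdot 10^{6}$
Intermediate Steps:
$H{\left(k,S \right)} = - \frac{11}{3} + \frac{S}{3}$ ($H{\left(k,S \right)} = - \frac{11 - S}{3} = - \frac{11}{3} + \frac{S}{3}$)
$l = 16$
$s{\left(b \right)} = 4 b \left(-1 + b\right) \left(4 + b\right)$ ($s{\left(b \right)} = 4 \left(-1 + b\right) \left(4 + b\right) b = 4 b \left(-1 + b\right) \left(4 + b\right)$)
$\left(H{\left(13,1 \right)} + s{\left(l \right)}\right) 122 = \left(\left(- \frac{11}{3} + \frac{1}{3} \cdot 1\right) + 4 \cdot 16 \left(-4 + 16^{2} + 3 \cdot 16\right)\right) 122 = \left(\left(- \frac{11}{3} + \frac{1}{3}\right) + 4 \cdot 16 \left(-4 + 256 + 48\right)\right) 122 = \left(- \frac{10}{3} + 4 \cdot 16 \cdot 300\right) 122 = \left(- \frac{10}{3} + 19200\right) 122 = \frac{57590}{3} \cdot 122 = \frac{7025980}{3}$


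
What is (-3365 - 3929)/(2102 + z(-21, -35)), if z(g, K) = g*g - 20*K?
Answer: -7294/3243 ≈ -2.2492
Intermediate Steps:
z(g, K) = g² - 20*K
(-3365 - 3929)/(2102 + z(-21, -35)) = (-3365 - 3929)/(2102 + ((-21)² - 20*(-35))) = -7294/(2102 + (441 + 700)) = -7294/(2102 + 1141) = -7294/3243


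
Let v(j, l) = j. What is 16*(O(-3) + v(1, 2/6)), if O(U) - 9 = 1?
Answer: 176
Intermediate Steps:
O(U) = 10 (O(U) = 9 + 1 = 10)
16*(O(-3) + v(1, 2/6)) = 16*(10 + 1) = 16*11 = 176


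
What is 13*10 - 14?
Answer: 116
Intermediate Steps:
13*10 - 14 = 130 - 14 = 116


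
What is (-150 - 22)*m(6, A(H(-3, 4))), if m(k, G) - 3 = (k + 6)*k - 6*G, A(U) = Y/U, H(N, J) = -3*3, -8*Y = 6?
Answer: -12814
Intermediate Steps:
Y = -¾ (Y = -⅛*6 = -¾ ≈ -0.75000)
H(N, J) = -9
A(U) = -3/(4*U)
m(k, G) = 3 - 6*G + k*(6 + k) (m(k, G) = 3 + ((k + 6)*k - 6*G) = 3 + ((6 + k)*k - 6*G) = 3 + (k*(6 + k) - 6*G) = 3 + (-6*G + k*(6 + k)) = 3 - 6*G + k*(6 + k))
(-150 - 22)*m(6, A(H(-3, 4))) = (-150 - 22)*(3 + 6² - (-9)/(2*(-9)) + 6*6) = -172*(3 + 36 - (-9)*(-1)/(2*9) + 36) = -172*(3 + 36 - 6*1/12 + 36) = -172*(3 + 36 - ½ + 36) = -172*149/2 = -12814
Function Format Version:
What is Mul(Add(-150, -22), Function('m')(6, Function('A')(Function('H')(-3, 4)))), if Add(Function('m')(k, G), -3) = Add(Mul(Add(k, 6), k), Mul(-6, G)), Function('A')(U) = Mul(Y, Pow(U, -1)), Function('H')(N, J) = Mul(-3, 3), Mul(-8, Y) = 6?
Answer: -12814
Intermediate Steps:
Y = Rational(-3, 4) (Y = Mul(Rational(-1, 8), 6) = Rational(-3, 4) ≈ -0.75000)
Function('H')(N, J) = -9
Function('A')(U) = Mul(Rational(-3, 4), Pow(U, -1))
Function('m')(k, G) = Add(3, Mul(-6, G), Mul(k, Add(6, k))) (Function('m')(k, G) = Add(3, Add(Mul(Add(k, 6), k), Mul(-6, G))) = Add(3, Add(Mul(Add(6, k), k), Mul(-6, G))) = Add(3, Add(Mul(k, Add(6, k)), Mul(-6, G))) = Add(3, Add(Mul(-6, G), Mul(k, Add(6, k)))) = Add(3, Mul(-6, G), Mul(k, Add(6, k))))
Mul(Add(-150, -22), Function('m')(6, Function('A')(Function('H')(-3, 4)))) = Mul(Add(-150, -22), Add(3, Pow(6, 2), Mul(-6, Mul(Rational(-3, 4), Pow(-9, -1))), Mul(6, 6))) = Mul(-172, Add(3, 36, Mul(-6, Mul(Rational(-3, 4), Rational(-1, 9))), 36)) = Mul(-172, Add(3, 36, Mul(-6, Rational(1, 12)), 36)) = Mul(-172, Add(3, 36, Rational(-1, 2), 36)) = Mul(-172, Rational(149, 2)) = -12814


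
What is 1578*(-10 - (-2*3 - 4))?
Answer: 0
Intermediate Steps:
1578*(-10 - (-2*3 - 4)) = 1578*(-10 - (-6 - 4)) = 1578*(-10 - 1*(-10)) = 1578*(-10 + 10) = 1578*0 = 0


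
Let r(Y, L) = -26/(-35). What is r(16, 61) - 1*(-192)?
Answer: 6746/35 ≈ 192.74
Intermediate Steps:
r(Y, L) = 26/35 (r(Y, L) = -26*(-1/35) = 26/35)
r(16, 61) - 1*(-192) = 26/35 - 1*(-192) = 26/35 + 192 = 6746/35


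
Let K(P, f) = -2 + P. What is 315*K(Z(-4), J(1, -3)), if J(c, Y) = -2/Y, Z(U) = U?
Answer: -1890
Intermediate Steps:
315*K(Z(-4), J(1, -3)) = 315*(-2 - 4) = 315*(-6) = -1890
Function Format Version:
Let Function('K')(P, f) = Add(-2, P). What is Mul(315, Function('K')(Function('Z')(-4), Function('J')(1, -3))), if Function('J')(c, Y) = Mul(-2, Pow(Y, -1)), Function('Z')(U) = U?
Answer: -1890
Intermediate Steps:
Mul(315, Function('K')(Function('Z')(-4), Function('J')(1, -3))) = Mul(315, Add(-2, -4)) = Mul(315, -6) = -1890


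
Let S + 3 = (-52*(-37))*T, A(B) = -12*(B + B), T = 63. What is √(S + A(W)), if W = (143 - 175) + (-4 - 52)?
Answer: √123321 ≈ 351.17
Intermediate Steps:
W = -88 (W = -32 - 56 = -88)
A(B) = -24*B
S = 121209 (S = -3 - 52*(-37)*63 = -3 + 1924*63 = -3 + 121212 = 121209)
√(S + A(W)) = √(121209 - 24*(-88)) = √(121209 + 2112) = √123321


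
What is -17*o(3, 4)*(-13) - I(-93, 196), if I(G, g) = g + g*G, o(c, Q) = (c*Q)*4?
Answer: 28640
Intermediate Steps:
o(c, Q) = 4*Q*c (o(c, Q) = (Q*c)*4 = 4*Q*c)
I(G, g) = g + G*g
-17*o(3, 4)*(-13) - I(-93, 196) = -68*4*3*(-13) - 196*(1 - 93) = -17*48*(-13) - 196*(-92) = -816*(-13) - 1*(-18032) = 10608 + 18032 = 28640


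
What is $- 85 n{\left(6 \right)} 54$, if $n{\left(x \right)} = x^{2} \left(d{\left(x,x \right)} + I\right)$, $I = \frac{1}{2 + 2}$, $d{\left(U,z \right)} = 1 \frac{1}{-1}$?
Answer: $123930$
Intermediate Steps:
$d{\left(U,z \right)} = -1$ ($d{\left(U,z \right)} = 1 \left(-1\right) = -1$)
$I = \frac{1}{4} \approx 0.25$
$n{\left(x \right)} = - \frac{3 x^{2}}{4}$ ($n{\left(x \right)} = x^{2} \left(-1 + \frac{1}{4}\right) = x^{2} \left(- \frac{3}{4}\right) = - \frac{3 x^{2}}{4}$)
$- 85 n{\left(6 \right)} 54 = - 85 \left(- \frac{3 \cdot 6^{2}}{4}\right) 54 = - 85 \left(\left(- \frac{3}{4}\right) 36\right) 54 = \left(-85\right) \left(-27\right) 54 = 2295 \cdot 54 = 123930$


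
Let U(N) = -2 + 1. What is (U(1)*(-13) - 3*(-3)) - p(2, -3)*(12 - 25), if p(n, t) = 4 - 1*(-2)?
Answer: 100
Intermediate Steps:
p(n, t) = 6 (p(n, t) = 4 + 2 = 6)
U(N) = -1
(U(1)*(-13) - 3*(-3)) - p(2, -3)*(12 - 25) = (-1*(-13) - 3*(-3)) - 6*(12 - 25) = (13 + 9) - 6*(-13) = 22 - 1*(-78) = 22 + 78 = 100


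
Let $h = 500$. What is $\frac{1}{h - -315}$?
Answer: $\frac{1}{815} \approx 0.001227$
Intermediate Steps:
$\frac{1}{h - -315} = \frac{1}{500 - -315} = \frac{1}{500 + 315} = \frac{1}{815}$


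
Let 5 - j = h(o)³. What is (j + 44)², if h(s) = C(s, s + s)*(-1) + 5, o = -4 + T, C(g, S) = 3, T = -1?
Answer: 1681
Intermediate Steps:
o = -5 (o = -4 - 1 = -5)
h(s) = 2 (h(s) = 3*(-1) + 5 = -3 + 5 = 2)
j = -3 (j = 5 - 1*2³ = 5 - 1*8 = 5 - 8 = -3)
(j + 44)² = (-3 + 44)² = 41² = 1681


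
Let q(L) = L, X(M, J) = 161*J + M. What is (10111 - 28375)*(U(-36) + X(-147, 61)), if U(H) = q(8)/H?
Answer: -530045632/3 ≈ -1.7668e+8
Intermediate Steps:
X(M, J) = M + 161*J
U(H) = 8/H
(10111 - 28375)*(U(-36) + X(-147, 61)) = (10111 - 28375)*(8/(-36) + (-147 + 161*61)) = -18264*(8*(-1/36) + (-147 + 9821)) = -18264*(-2/9 + 9674) = -18264*87064/9 = -530045632/3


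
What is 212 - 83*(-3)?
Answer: 461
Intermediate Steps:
212 - 83*(-3) = 212 + 249 = 461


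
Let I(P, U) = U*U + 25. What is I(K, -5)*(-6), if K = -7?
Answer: -300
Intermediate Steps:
I(P, U) = 25 + U² (I(P, U) = U² + 25 = 25 + U²)
I(K, -5)*(-6) = (25 + (-5)²)*(-6) = (25 + 25)*(-6) = 50*(-6) = -300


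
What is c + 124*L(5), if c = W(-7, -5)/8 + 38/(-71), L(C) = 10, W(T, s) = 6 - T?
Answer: 704939/568 ≈ 1241.1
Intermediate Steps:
c = 619/568 (c = (6 - 1*(-7))/8 + 38/(-71) = (6 + 7)*(⅛) + 38*(-1/71) = 13*(⅛) - 38/71 = 13/8 - 38/71 = 619/568 ≈ 1.0898)
c + 124*L(5) = 619/568 + 124*10 = 619/568 + 1240 = 704939/568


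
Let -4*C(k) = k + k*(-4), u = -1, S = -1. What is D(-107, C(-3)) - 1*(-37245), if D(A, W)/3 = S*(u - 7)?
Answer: 37269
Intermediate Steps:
C(k) = 3*k/4 (C(k) = -(k + k*(-4))/4 = -(k - 4*k)/4 = -(-3)*k/4 = 3*k/4)
D(A, W) = 24 (D(A, W) = 3*(-(-1 - 7)) = 3*(-1*(-8)) = 3*8 = 24)
D(-107, C(-3)) - 1*(-37245) = 24 - 1*(-37245) = 24 + 37245 = 37269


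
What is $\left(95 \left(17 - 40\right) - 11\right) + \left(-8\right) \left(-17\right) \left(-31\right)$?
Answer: $-6412$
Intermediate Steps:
$\left(95 \left(17 - 40\right) - 11\right) + \left(-8\right) \left(-17\right) \left(-31\right) = \left(95 \left(17 - 40\right) - 11\right) + 136 \left(-31\right) = \left(95 \left(-23\right) - 11\right) - 4216 = \left(-2185 - 11\right) - 4216 = -2196 - 4216 = -6412$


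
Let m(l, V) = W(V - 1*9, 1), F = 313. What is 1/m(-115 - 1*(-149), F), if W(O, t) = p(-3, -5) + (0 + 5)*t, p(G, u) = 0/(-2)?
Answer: 1/5 ≈ 0.20000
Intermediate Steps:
p(G, u) = 0 (p(G, u) = 0*(-1/2) = 0)
W(O, t) = 5*t (W(O, t) = 0 + (0 + 5)*t = 0 + 5*t = 5*t)
m(l, V) = 5 (m(l, V) = 5*1 = 5)
1/m(-115 - 1*(-149), F) = 1/5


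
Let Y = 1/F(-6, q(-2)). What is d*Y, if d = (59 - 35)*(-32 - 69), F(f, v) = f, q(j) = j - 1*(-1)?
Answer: 404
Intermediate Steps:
q(j) = 1 + j (q(j) = j + 1 = 1 + j)
d = -2424 (d = 24*(-101) = -2424)
Y = -⅙ (Y = 1/(-6) = -⅙ ≈ -0.16667)
d*Y = -2424*(-⅙) = 404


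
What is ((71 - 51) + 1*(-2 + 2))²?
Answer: 400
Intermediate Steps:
((71 - 51) + 1*(-2 + 2))² = (20 + 1*0)² = (20 + 0)² = 20² = 400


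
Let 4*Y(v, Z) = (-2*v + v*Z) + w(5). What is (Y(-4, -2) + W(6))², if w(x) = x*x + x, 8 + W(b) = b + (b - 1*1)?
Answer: 841/4 ≈ 210.25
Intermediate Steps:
W(b) = -9 + 2*b (W(b) = -8 + (b + (b - 1*1)) = -8 + (b + (b - 1)) = -8 + (b + (-1 + b)) = -8 + (-1 + 2*b) = -9 + 2*b)
w(x) = x + x² (w(x) = x² + x = x + x²)
Y(v, Z) = 15/2 - v/2 + Z*v/4 (Y(v, Z) = ((-2*v + v*Z) + 5*(1 + 5))/4 = ((-2*v + Z*v) + 5*6)/4 = ((-2*v + Z*v) + 30)/4 = (30 - 2*v + Z*v)/4 = 15/2 - v/2 + Z*v/4)
(Y(-4, -2) + W(6))² = ((15/2 - ½*(-4) + (¼)*(-2)*(-4)) + (-9 + 2*6))² = ((15/2 + 2 + 2) + (-9 + 12))² = (23/2 + 3)² = (29/2)² = 841/4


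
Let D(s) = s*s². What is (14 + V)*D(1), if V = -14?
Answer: 0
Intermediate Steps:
D(s) = s³
(14 + V)*D(1) = (14 - 14)*1³ = 0*1 = 0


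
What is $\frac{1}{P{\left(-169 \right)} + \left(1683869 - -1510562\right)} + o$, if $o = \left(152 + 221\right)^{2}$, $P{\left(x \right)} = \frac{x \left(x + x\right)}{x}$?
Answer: $\frac{444390964998}{3194093} \approx 1.3913 \cdot 10^{5}$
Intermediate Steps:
$P{\left(x \right)} = 2 x$ ($P{\left(x \right)} = \frac{x 2 x}{x} = \frac{2 x^{2}}{x} = 2 x$)
$o = 139129$ ($o = 373^{2} = 139129$)
$\frac{1}{P{\left(-169 \right)} + \left(1683869 - -1510562\right)} + o = \frac{1}{2 \left(-169\right) + \left(1683869 - -1510562\right)} + 139129 = \frac{1}{-338 + \left(1683869 + 1510562\right)} + 139129 = \frac{1}{-338 + 3194431} + 139129 = \frac{1}{3194093} + 139129 = \frac{444390964998}{3194093}$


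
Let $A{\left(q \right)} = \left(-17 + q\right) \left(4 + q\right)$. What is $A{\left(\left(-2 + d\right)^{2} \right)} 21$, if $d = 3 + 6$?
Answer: $35616$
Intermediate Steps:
$d = 9$
$A{\left(\left(-2 + d\right)^{2} \right)} 21 = \left(-68 + \left(\left(-2 + 9\right)^{2}\right)^{2} - 13 \left(-2 + 9\right)^{2}\right) 21 = \left(-68 + \left(7^{2}\right)^{2} - 13 \cdot 7^{2}\right) 21 = \left(-68 + 49^{2} - 637\right) 21 = \left(-68 + 2401 - 637\right) 21 = 1696 \cdot 21 = 35616$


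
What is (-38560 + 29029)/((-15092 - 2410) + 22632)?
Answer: -353/190 ≈ -1.8579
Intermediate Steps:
(-38560 + 29029)/((-15092 - 2410) + 22632) = -9531/(-17502 + 22632) = -9531/5130 = -9531*1/5130 = -353/190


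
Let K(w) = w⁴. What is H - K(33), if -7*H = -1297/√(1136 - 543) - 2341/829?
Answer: -6881897222/5803 + 1297*√593/4151 ≈ -1.1859e+6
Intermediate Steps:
H = 2341/5803 + 1297*√593/4151 (H = -(-1297/√(1136 - 543) - 2341/829)/7 = -(-1297*√593/593 - 2341*1/829)/7 = -(-1297*√593/593 - 2341/829)/7 = -(-2341/829 - 1297*√593/593)/7 = 2341/5803 + 1297*√593/4151 ≈ 8.0122)
H - K(33) = (2341/5803 + 1297*√593/4151) - 1*33⁴ = (2341/5803 + 1297*√593/4151) - 1*1185921 = (2341/5803 + 1297*√593/4151) - 1185921 = -6881897222/5803 + 1297*√593/4151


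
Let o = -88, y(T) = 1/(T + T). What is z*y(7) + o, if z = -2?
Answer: -617/7 ≈ -88.143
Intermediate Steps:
y(T) = 1/(2*T)
z*y(7) + o = -1/7 - 88 = -2*1/14 - 88 = -⅐ - 88 = -617/7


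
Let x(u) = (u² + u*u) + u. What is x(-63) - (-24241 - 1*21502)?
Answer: 53618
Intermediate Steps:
x(u) = u + 2*u² (x(u) = (u² + u²) + u = 2*u² + u = u + 2*u²)
x(-63) - (-24241 - 1*21502) = -63*(1 + 2*(-63)) - (-24241 - 1*21502) = -63*(1 - 126) - (-24241 - 21502) = -63*(-125) - 1*(-45743) = 7875 + 45743 = 53618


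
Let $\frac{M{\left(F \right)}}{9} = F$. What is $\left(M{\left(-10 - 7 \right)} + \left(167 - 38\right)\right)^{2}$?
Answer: $576$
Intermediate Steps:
$M{\left(F \right)} = 9 F$
$\left(M{\left(-10 - 7 \right)} + \left(167 - 38\right)\right)^{2} = \left(9 \left(-10 - 7\right) + \left(167 - 38\right)\right)^{2} = \left(9 \left(-17\right) + \left(167 - 38\right)\right)^{2} = \left(-153 + 129\right)^{2} = \left(-24\right)^{2} = 576$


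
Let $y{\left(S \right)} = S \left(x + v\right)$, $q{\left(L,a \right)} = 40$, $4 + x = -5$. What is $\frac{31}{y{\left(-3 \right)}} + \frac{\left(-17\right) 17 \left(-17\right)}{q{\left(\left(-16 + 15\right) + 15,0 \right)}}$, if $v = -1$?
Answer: $\frac{14863}{120} \approx 123.86$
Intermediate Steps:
$x = -9$ ($x = -4 - 5 = -9$)
$y{\left(S \right)} = - 10 S$ ($y{\left(S \right)} = S \left(-9 - 1\right) = S \left(-10\right) = - 10 S$)
$\frac{31}{y{\left(-3 \right)}} + \frac{\left(-17\right) 17 \left(-17\right)}{q{\left(\left(-16 + 15\right) + 15,0 \right)}} = \frac{31}{\left(-10\right) \left(-3\right)} + \frac{\left(-17\right) 17 \left(-17\right)}{40} = \frac{31}{30} + \left(-289\right) \left(-17\right) \frac{1}{40} = 31 \cdot \frac{1}{30} + 4913 \cdot \frac{1}{40} = \frac{31}{30} + \frac{4913}{40} = \frac{14863}{120}$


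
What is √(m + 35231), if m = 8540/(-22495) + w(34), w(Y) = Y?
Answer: √713791215973/4499 ≈ 187.79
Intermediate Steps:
m = 151258/4499 (m = 8540/(-22495) + 34 = 8540*(-1/22495) + 34 = -1708/4499 + 34 = 151258/4499 ≈ 33.620)
√(m + 35231) = √(151258/4499 + 35231) = √(158655527/4499) = √713791215973/4499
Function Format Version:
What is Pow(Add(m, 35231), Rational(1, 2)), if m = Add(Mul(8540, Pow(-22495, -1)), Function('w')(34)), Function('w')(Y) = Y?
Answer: Mul(Rational(1, 4499), Pow(713791215973, Rational(1, 2))) ≈ 187.79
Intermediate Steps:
m = Rational(151258, 4499) (m = Add(Mul(8540, Pow(-22495, -1)), 34) = Add(Mul(8540, Rational(-1, 22495)), 34) = Add(Rational(-1708, 4499), 34) = Rational(151258, 4499) ≈ 33.620)
Pow(Add(m, 35231), Rational(1, 2)) = Pow(Add(Rational(151258, 4499), 35231), Rational(1, 2)) = Pow(Rational(158655527, 4499), Rational(1, 2)) = Mul(Rational(1, 4499), Pow(713791215973, Rational(1, 2)))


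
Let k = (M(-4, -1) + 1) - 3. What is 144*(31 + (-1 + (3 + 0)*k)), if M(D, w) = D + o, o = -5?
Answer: -432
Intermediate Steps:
M(D, w) = -5 + D (M(D, w) = D - 5 = -5 + D)
k = -11 (k = ((-5 - 4) + 1) - 3 = (-9 + 1) - 3 = -8 - 3 = -11)
144*(31 + (-1 + (3 + 0)*k)) = 144*(31 + (-1 + (3 + 0)*(-11))) = 144*(31 + (-1 + 3*(-11))) = 144*(31 + (-1 - 33)) = 144*(31 - 34) = 144*(-3) = -432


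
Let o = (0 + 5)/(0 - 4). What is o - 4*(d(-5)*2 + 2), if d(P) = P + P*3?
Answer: 603/4 ≈ 150.75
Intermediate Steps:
d(P) = 4*P (d(P) = P + 3*P = 4*P)
o = -5/4 (o = 5/(-4) = 5*(-1/4) = -5/4 ≈ -1.2500)
o - 4*(d(-5)*2 + 2) = -5/4 - 4*((4*(-5))*2 + 2) = -5/4 - 4*(-20*2 + 2) = -5/4 - 4*(-40 + 2) = -5/4 - 4*(-38) = -5/4 + 152 = 603/4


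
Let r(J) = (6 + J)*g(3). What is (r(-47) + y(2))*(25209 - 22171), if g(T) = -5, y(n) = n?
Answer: 628866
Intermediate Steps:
r(J) = -30 - 5*J (r(J) = (6 + J)*(-5) = -30 - 5*J)
(r(-47) + y(2))*(25209 - 22171) = ((-30 - 5*(-47)) + 2)*(25209 - 22171) = ((-30 + 235) + 2)*3038 = (205 + 2)*3038 = 207*3038 = 628866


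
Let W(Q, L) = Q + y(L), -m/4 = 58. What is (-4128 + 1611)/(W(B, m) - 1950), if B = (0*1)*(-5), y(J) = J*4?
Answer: 2517/2878 ≈ 0.87457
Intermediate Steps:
m = -232 (m = -4*58 = -232)
y(J) = 4*J
B = 0 (B = 0*(-5) = 0)
W(Q, L) = Q + 4*L
(-4128 + 1611)/(W(B, m) - 1950) = (-4128 + 1611)/((0 + 4*(-232)) - 1950) = -2517/((0 - 928) - 1950) = -2517/(-928 - 1950) = -2517/(-2878) = -2517*(-1/2878) = 2517/2878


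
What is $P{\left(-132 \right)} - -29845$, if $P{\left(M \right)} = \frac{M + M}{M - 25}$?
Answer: $\frac{4685929}{157} \approx 29847.0$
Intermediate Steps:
$P{\left(M \right)} = \frac{2 M}{-25 + M}$
$P{\left(-132 \right)} - -29845 = 2 \left(-132\right) \frac{1}{-25 - 132} - -29845 = 2 \left(-132\right) \frac{1}{-157} + 29845 = 2 \left(-132\right) \left(- \frac{1}{157}\right) + 29845 = \frac{264}{157} + 29845 = \frac{4685929}{157}$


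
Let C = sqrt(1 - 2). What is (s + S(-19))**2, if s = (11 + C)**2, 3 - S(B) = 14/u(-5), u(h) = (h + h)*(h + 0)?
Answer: 9110124/625 + 134992*I/25 ≈ 14576.0 + 5399.7*I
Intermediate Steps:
u(h) = 2*h**2 (u(h) = (2*h)*h = 2*h**2)
C = I (C = sqrt(-1) = I ≈ 1.0*I)
S(B) = 68/25 (S(B) = 3 - 14/(2*(-5)**2) = 3 - 14/(2*25) = 3 - 14/50 = 3 - 1*7/25 = 3 - 7/25 = 68/25)
s = (11 + I)**2 ≈ 120.0 + 22.0*I
(s + S(-19))**2 = ((11 + I)**2 + 68/25)**2 = (68/25 + (11 + I)**2)**2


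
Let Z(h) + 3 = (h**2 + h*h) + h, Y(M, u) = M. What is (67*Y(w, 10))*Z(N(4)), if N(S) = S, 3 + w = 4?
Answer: 2211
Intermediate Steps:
w = 1 (w = -3 + 4 = 1)
Z(h) = -3 + h + 2*h**2 (Z(h) = -3 + ((h**2 + h*h) + h) = -3 + ((h**2 + h**2) + h) = -3 + (2*h**2 + h) = -3 + (h + 2*h**2) = -3 + h + 2*h**2)
(67*Y(w, 10))*Z(N(4)) = (67*1)*(-3 + 4 + 2*4**2) = 67*(-3 + 4 + 2*16) = 67*(-3 + 4 + 32) = 67*33 = 2211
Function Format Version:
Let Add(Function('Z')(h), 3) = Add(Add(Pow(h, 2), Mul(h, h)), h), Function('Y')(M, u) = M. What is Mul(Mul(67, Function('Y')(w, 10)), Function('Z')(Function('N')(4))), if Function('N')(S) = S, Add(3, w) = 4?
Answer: 2211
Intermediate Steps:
w = 1 (w = Add(-3, 4) = 1)
Function('Z')(h) = Add(-3, h, Mul(2, Pow(h, 2))) (Function('Z')(h) = Add(-3, Add(Add(Pow(h, 2), Mul(h, h)), h)) = Add(-3, Add(Add(Pow(h, 2), Pow(h, 2)), h)) = Add(-3, Add(Mul(2, Pow(h, 2)), h)) = Add(-3, Add(h, Mul(2, Pow(h, 2)))) = Add(-3, h, Mul(2, Pow(h, 2))))
Mul(Mul(67, Function('Y')(w, 10)), Function('Z')(Function('N')(4))) = Mul(Mul(67, 1), Add(-3, 4, Mul(2, Pow(4, 2)))) = Mul(67, Add(-3, 4, Mul(2, 16))) = Mul(67, Add(-3, 4, 32)) = Mul(67, 33) = 2211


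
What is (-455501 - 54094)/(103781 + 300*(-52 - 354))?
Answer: 509595/18019 ≈ 28.281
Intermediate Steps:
(-455501 - 54094)/(103781 + 300*(-52 - 354)) = -509595/(103781 + 300*(-406)) = -509595/(103781 - 121800) = -509595/(-18019) = -509595*(-1/18019) = 509595/18019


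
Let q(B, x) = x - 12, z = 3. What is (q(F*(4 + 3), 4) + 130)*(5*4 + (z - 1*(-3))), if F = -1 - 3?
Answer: 3172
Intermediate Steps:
F = -4
q(B, x) = -12 + x
(q(F*(4 + 3), 4) + 130)*(5*4 + (z - 1*(-3))) = ((-12 + 4) + 130)*(5*4 + (3 - 1*(-3))) = (-8 + 130)*(20 + (3 + 3)) = 122*(20 + 6) = 122*26 = 3172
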